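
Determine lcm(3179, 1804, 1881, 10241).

lcm(3179, 1804) = 3179·1804/gcd = 5734916/11 = 521356
lcm(521356, 1881) = 521356·1881/gcd = 980670636/11 = 89151876
lcm(89151876, 10241) = 89151876·10241/gcd = 913004362116/209 = 4368441924

4368441924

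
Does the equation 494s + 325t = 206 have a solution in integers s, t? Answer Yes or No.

No

By Bézout, 494s + 325t = 206 has integer solutions iff gcd(494, 325) | 206.
Euclid: 494 = 1·325 + 169; 325 = 1·169 + 156; 169 = 1·156 + 13; 156 = 12·13 + 0. gcd = 13; 206 mod 13 = 11. No.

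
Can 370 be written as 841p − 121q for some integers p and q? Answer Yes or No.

gcd(841, 121): 841 = 6·121 + 115; 121 = 1·115 + 6; 115 = 19·6 + 1; 6 = 6·1 + 0 → 1
1 divides 370, so a solution exists.

Yes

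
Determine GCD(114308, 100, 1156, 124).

gcd(114308, 100): 114308 = 1143·100 + 8; 100 = 12·8 + 4; 8 = 2·4 + 0 → 4
gcd(4, 1156): 1156 = 289·4 + 0 → 4
gcd(4, 124): 124 = 31·4 + 0 → 4

4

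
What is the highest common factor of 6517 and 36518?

6517 = 7³ · 19
36518 = 2 · 19 · 31²
Common: 19 = 19

19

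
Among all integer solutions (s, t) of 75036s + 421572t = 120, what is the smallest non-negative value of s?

Reduce mod 421572: 75036s ≡ 120 (mod 421572). With g = gcd(75036, 421572) = 12 dividing 120, divide through: 6253s ≡ 10 (mod 35131).
Since gcd(6253, 35131) = 1, s ≡ 10·(6253)⁻¹ ≡ 2399 (mod 35131). Smallest non-negative: 2399.

2399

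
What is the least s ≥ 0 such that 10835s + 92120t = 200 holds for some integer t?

gcd(10835, 92120) = 5 (Euclid: 92120 = 8·10835 + 5440; 10835 = 1·5440 + 5395; 5440 = 1·5395 + 45; 5395 = 119·45 + 40; 45 = 1·40 + 5; 40 = 8·5 + 0), and 5 | 200.
Extended Euclid: 10835·(-2049) + 92120·(241) = 5. Scale by 40: s₀ = -81960.
General solution s = s₀ + 18424k; reducing mod 18424 gives s = 10160 (and t = -1195).

10160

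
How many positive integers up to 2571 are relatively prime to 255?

1290

255 = 3·5·17. Inclusion–exclusion on these primes:
2571 − ⌊2571/3⌋ − ⌊2571/5⌋ − ⌊2571/17⌋ + ⌊2571/15⌋ + ⌊2571/51⌋ + ⌊2571/85⌋ − ⌊2571/255⌋ = 1290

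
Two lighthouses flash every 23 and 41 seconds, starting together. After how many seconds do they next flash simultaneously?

943

23 = 23; 41 = 41
max exponents: 23 · 41 = 943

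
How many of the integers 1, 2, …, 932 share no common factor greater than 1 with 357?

Prime factors of 357: 3, 7, 17. Count integers ≤ 932 divisible by none of them.
By inclusion–exclusion: 932 − ⌊932/3⌋ − ⌊932/7⌋ − ⌊932/17⌋ + ⌊932/21⌋ + ⌊932/51⌋ + ⌊932/119⌋ − ⌊932/357⌋ = 502.

502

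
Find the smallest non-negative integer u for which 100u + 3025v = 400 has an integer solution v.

4

Reduce mod 3025: 100u ≡ 400 (mod 3025). With g = gcd(100, 3025) = 25 dividing 400, divide through: 4u ≡ 16 (mod 121).
Since gcd(4, 121) = 1, u ≡ 16·(4)⁻¹ ≡ 4 (mod 121). Smallest non-negative: 4.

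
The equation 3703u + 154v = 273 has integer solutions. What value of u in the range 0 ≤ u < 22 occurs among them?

Reduce mod 154: 3703u ≡ 273 (mod 154). With g = gcd(3703, 154) = 7 dividing 273, divide through: 529u ≡ 39 (mod 22).
Since gcd(529, 22) = 1, u ≡ 39·(529)⁻¹ ≡ 17 (mod 22). Smallest non-negative: 17.

17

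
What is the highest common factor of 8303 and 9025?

8303 = 19² · 23
9025 = 5² · 19²
Common: 19² = 361

361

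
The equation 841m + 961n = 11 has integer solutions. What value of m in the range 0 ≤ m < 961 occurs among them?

88

gcd(841, 961) = 1 (Euclid: 961 = 1·841 + 120; 841 = 7·120 + 1; 120 = 120·1 + 0), and 1 | 11.
Extended Euclid: 841·(8) + 961·(-7) = 1. Scale by 11: m₀ = 88.
General solution m = m₀ + 961t; reducing mod 961 gives m = 88 (and n = -77).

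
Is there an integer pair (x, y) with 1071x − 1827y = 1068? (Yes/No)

gcd(1071, 1827): 1827 = 1·1071 + 756; 1071 = 1·756 + 315; 756 = 2·315 + 126; 315 = 2·126 + 63; 126 = 2·63 + 0 → 63
63 does not divide 1068, so a solution does not exist.

No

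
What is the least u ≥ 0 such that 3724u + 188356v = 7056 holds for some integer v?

gcd(3724, 188356) = 196 (Euclid: 188356 = 50·3724 + 2156; 3724 = 1·2156 + 1568; 2156 = 1·1568 + 588; 1568 = 2·588 + 392; 588 = 1·392 + 196; 392 = 2·196 + 0), and 196 | 7056.
Extended Euclid: 3724·(-354) + 188356·(7) = 196. Scale by 36: u₀ = -12744.
General solution u = u₀ + 961t; reducing mod 961 gives u = 710 (and v = -14).

710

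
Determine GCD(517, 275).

11

Euclid: 517 = 1·275 + 242; 275 = 1·242 + 33; 242 = 7·33 + 11; 33 = 3·11 + 0. Last nonzero remainder: 11.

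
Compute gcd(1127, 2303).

49

Euclid: 2303 = 2·1127 + 49; 1127 = 23·49 + 0. Last nonzero remainder: 49.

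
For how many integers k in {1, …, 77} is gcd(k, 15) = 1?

42

15 = 3·5. Inclusion–exclusion on these primes:
77 − ⌊77/3⌋ − ⌊77/5⌋ + ⌊77/15⌋ = 42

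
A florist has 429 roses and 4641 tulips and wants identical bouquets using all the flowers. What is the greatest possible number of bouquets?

39

429 = 3 · 11 · 13
4641 = 3 · 7 · 13 · 17
Common: 3 · 13 = 39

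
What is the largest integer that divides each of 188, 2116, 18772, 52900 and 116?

4

gcd(188, 2116): 2116 = 11·188 + 48; 188 = 3·48 + 44; 48 = 1·44 + 4; 44 = 11·4 + 0 → 4
gcd(4, 18772): 18772 = 4693·4 + 0 → 4
gcd(4, 52900): 52900 = 13225·4 + 0 → 4
gcd(4, 116): 116 = 29·4 + 0 → 4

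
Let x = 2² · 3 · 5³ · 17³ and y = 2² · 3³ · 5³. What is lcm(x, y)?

66325500

max exponent per prime: 2² · 3³ · 5³ · 17³ = 66325500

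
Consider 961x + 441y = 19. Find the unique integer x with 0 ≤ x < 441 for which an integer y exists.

Euclid: 961 = 2·441 + 79; 441 = 5·79 + 46; 79 = 1·46 + 33; 46 = 1·33 + 13; 33 = 2·13 + 7; 13 = 1·7 + 6; 7 = 1·6 + 1; 6 = 6·1 + 0 → gcd = 1; 19 = 1·19.
Back-substitution yields 961·(67) + 441·(-146) = 1, so one solution is x = 67·19 = 1273, y = -146·19 = -2774.
Solutions in x differ by 441/1 = 441; the one in [0, 441) is 1273 mod 441 = 391.

391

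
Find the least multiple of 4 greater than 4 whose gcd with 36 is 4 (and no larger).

gcd(m, 36) = 4 forces 4 | m; write m = 4s. Then gcd(4s, 4·9) = 4·gcd(s, 9), so need gcd(s, 9) = 1.
4s > 4 gives s ≥ 2. The least s ≥ 2 coprime to 9 is 2, so m = 4·2 = 8.

8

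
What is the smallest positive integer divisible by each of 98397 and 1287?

98397 = 3² · 13 · 29²; 1287 = 3² · 11 · 13
max exponents: 3² · 11 · 13 · 29² = 1082367

1082367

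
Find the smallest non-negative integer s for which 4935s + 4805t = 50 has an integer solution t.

gcd(4935, 4805) = 5 (Euclid: 4935 = 1·4805 + 130; 4805 = 36·130 + 125; 130 = 1·125 + 5; 125 = 25·5 + 0), and 5 | 50.
Extended Euclid: 4935·(37) + 4805·(-38) = 5. Scale by 10: s₀ = 370.
General solution s = s₀ + 961k; reducing mod 961 gives s = 370 (and t = -380).

370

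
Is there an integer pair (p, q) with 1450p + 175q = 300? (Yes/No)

Yes

gcd(1450, 175): 1450 = 8·175 + 50; 175 = 3·50 + 25; 50 = 2·25 + 0 → 25
25 divides 300, so a solution exists.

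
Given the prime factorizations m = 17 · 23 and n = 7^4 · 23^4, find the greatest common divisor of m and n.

min exponent per shared prime: 23 = 23

23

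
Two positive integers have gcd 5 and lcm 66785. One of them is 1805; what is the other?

185

m·n = gcd·lcm = 5·66785 = 333925, so n = 333925/1805 = 185.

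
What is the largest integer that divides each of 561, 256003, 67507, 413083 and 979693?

187

561 = 3 · 11 · 17; 256003 = 11 · 17 · 37²; 67507 = 11 · 17 · 19²; 413083 = 11 · 17 · 47²; 979693 = 11 · 13² · 17 · 31
gcd takes min exponent of each prime: 11 · 17 = 187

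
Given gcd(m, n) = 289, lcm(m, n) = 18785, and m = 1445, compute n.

Using mn = gcd(m,n)·lcm(m,n) = 289·18785 = 5428865, we get n = 5428865/1445 = 3757.

3757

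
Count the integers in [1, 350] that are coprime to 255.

Prime factors of 255: 3, 5, 17. Count integers ≤ 350 divisible by none of them.
By inclusion–exclusion: 350 − ⌊350/3⌋ − ⌊350/5⌋ − ⌊350/17⌋ + ⌊350/15⌋ + ⌊350/51⌋ + ⌊350/85⌋ − ⌊350/255⌋ = 176.

176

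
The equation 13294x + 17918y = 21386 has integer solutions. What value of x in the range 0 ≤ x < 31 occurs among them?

7

Reduce mod 17918: 13294x ≡ 21386 (mod 17918). With g = gcd(13294, 17918) = 578 dividing 21386, divide through: 23x ≡ 37 (mod 31).
Since gcd(23, 31) = 1, x ≡ 37·(23)⁻¹ ≡ 7 (mod 31). Smallest non-negative: 7.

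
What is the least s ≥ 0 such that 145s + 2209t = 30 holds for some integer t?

Euclid: 2209 = 15·145 + 34; 145 = 4·34 + 9; 34 = 3·9 + 7; 9 = 1·7 + 2; 7 = 3·2 + 1; 2 = 2·1 + 0 → gcd = 1; 30 = 1·30.
Back-substitution yields 145·(-975) + 2209·(64) = 1, so one solution is s = -975·30 = -29250, t = 64·30 = 1920.
Solutions in s differ by 2209/1 = 2209; the one in [0, 2209) is -29250 mod 2209 = 1676.

1676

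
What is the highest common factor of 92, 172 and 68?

gcd(92, 172): 172 = 1·92 + 80; 92 = 1·80 + 12; 80 = 6·12 + 8; 12 = 1·8 + 4; 8 = 2·4 + 0 → 4
gcd(4, 68): 68 = 17·4 + 0 → 4

4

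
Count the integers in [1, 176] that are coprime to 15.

94

Prime factors of 15: 3, 5. Count integers ≤ 176 divisible by none of them.
By inclusion–exclusion: 176 − ⌊176/3⌋ − ⌊176/5⌋ + ⌊176/15⌋ = 94.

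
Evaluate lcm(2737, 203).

gcd first: 2737 = 13·203 + 98; 203 = 2·98 + 7; 98 = 14·7 + 0 → gcd = 7
lcm = 2737·203/gcd = 555611/7 = 79373

79373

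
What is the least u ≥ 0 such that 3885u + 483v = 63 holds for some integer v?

Euclid: 3885 = 8·483 + 21; 483 = 23·21 + 0 → gcd = 21; 63 = 21·3.
Back-substitution yields 3885·(1) + 483·(-8) = 21, so one solution is u = 1·3 = 3, v = -8·3 = -24.
Solutions in u differ by 483/21 = 23; the one in [0, 23) is 3 mod 23 = 3.

3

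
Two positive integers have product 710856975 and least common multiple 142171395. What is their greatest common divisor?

5

From gcd × lcm = ab: gcd = 710856975 / 142171395 = 5.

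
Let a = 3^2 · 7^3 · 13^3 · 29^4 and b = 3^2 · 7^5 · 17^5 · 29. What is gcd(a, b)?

89523

min exponent per shared prime: 3^2 · 7^3 · 29 = 89523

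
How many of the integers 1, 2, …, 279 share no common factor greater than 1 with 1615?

1615 = 5·17·19. Inclusion–exclusion on these primes:
279 − ⌊279/5⌋ − ⌊279/17⌋ − ⌊279/19⌋ + ⌊279/85⌋ + ⌊279/95⌋ + ⌊279/323⌋ − ⌊279/1615⌋ = 199

199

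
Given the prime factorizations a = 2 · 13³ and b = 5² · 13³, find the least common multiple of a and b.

109850

max exponent per prime: 2 · 5² · 13³ = 109850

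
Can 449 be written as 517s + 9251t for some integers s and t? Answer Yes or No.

No

gcd(517, 9251): 9251 = 17·517 + 462; 517 = 1·462 + 55; 462 = 8·55 + 22; 55 = 2·22 + 11; 22 = 2·11 + 0 → 11
11 does not divide 449, so a solution does not exist.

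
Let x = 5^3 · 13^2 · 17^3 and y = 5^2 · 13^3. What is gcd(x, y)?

min exponent per shared prime: 5^2 · 13^2 = 4225

4225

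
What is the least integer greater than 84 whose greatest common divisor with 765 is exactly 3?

87

Multiples of 3 above 84: 3·29, 3·30, … . Need the cofactor coprime to 765/3 = 255.
Checking s = 29, 30, … the first with gcd(s, 255) = 1 is s = 29, giving 87.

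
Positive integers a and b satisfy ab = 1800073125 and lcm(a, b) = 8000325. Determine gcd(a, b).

gcd·lcm = product, so gcd = 1800073125/8000325 = 225.

225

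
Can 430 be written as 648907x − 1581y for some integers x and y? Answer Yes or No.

No

gcd(648907, 1581): 648907 = 410·1581 + 697; 1581 = 2·697 + 187; 697 = 3·187 + 136; 187 = 1·136 + 51; 136 = 2·51 + 34; 51 = 1·34 + 17; 34 = 2·17 + 0 → 17
17 does not divide 430, so a solution does not exist.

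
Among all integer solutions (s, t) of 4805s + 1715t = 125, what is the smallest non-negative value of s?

gcd(4805, 1715) = 5 (Euclid: 4805 = 2·1715 + 1375; 1715 = 1·1375 + 340; 1375 = 4·340 + 15; 340 = 22·15 + 10; 15 = 1·10 + 5; 10 = 2·5 + 0), and 5 | 125.
Extended Euclid: 4805·(116) + 1715·(-325) = 5. Scale by 25: s₀ = 2900.
General solution s = s₀ + 343k; reducing mod 343 gives s = 156 (and t = -437).

156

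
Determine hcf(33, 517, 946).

11

gcd(33, 517): 517 = 15·33 + 22; 33 = 1·22 + 11; 22 = 2·11 + 0 → 11
gcd(11, 946): 946 = 86·11 + 0 → 11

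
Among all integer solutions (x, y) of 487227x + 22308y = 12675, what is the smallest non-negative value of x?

9

gcd(487227, 22308) = 507 (Euclid: 487227 = 21·22308 + 18759; 22308 = 1·18759 + 3549; 18759 = 5·3549 + 1014; 3549 = 3·1014 + 507; 1014 = 2·507 + 0), and 507 | 12675.
Extended Euclid: 487227·(-19) + 22308·(415) = 507. Scale by 25: x₀ = -475.
General solution x = x₀ + 44t; reducing mod 44 gives x = 9 (and y = -196).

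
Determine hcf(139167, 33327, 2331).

gcd(139167, 33327): 139167 = 4·33327 + 5859; 33327 = 5·5859 + 4032; 5859 = 1·4032 + 1827; 4032 = 2·1827 + 378; 1827 = 4·378 + 315; 378 = 1·315 + 63; 315 = 5·63 + 0 → 63
gcd(63, 2331): 2331 = 37·63 + 0 → 63

63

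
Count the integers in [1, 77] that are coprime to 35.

53

Prime factors of 35: 5, 7. Count integers ≤ 77 divisible by none of them.
By inclusion–exclusion: 77 − ⌊77/5⌋ − ⌊77/7⌋ + ⌊77/35⌋ = 53.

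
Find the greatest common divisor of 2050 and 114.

2

2050 = 2 · 5² · 41
114 = 2 · 3 · 19
Common: 2 = 2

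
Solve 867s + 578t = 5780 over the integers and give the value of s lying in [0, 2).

0

Euclid: 867 = 1·578 + 289; 578 = 2·289 + 0 → gcd = 289; 5780 = 289·20.
Back-substitution yields 867·(1) + 578·(-1) = 289, so one solution is s = 1·20 = 20, t = -1·20 = -20.
Solutions in s differ by 578/289 = 2; the one in [0, 2) is 20 mod 2 = 0.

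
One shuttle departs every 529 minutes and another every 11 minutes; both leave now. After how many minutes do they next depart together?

5819

gcd first: 529 = 48·11 + 1; 11 = 11·1 + 0 → gcd = 1
lcm = 529·11/gcd = 5819/1 = 5819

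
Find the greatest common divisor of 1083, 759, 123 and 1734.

3

1083 = 3 · 19²; 759 = 3 · 11 · 23; 123 = 3 · 41; 1734 = 2 · 3 · 17²
gcd takes min exponent of each prime: 3 = 3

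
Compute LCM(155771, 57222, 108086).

155771 = 7² · 11 · 17²; 57222 = 2 · 3² · 11 · 17²; 108086 = 2 · 11 · 17³
lcm takes max exponent of each prime: 2 · 3² · 7² · 11 · 17³ = 47665926

47665926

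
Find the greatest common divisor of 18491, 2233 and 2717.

gcd(18491, 2233): 18491 = 8·2233 + 627; 2233 = 3·627 + 352; 627 = 1·352 + 275; 352 = 1·275 + 77; 275 = 3·77 + 44; 77 = 1·44 + 33; 44 = 1·33 + 11; 33 = 3·11 + 0 → 11
gcd(11, 2717): 2717 = 247·11 + 0 → 11

11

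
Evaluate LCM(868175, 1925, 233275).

lcm(868175, 1925) = 868175·1925/gcd = 1671236875/1925 = 868175
lcm(868175, 233275) = 868175·233275/gcd = 202523523125/175 = 1157277275

1157277275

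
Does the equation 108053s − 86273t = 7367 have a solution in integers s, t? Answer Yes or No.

No

gcd(108053, 86273): 108053 = 1·86273 + 21780; 86273 = 3·21780 + 20933; 21780 = 1·20933 + 847; 20933 = 24·847 + 605; 847 = 1·605 + 242; 605 = 2·242 + 121; 242 = 2·121 + 0 → 121
121 does not divide 7367, so a solution does not exist.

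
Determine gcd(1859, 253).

11

1859 = 11 · 13²
253 = 11 · 23
Common: 11 = 11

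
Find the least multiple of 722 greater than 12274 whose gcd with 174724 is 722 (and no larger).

Multiples of 722 above 12274: 722·18, 722·19, … . Need the cofactor coprime to 174724/722 = 242.
Checking s = 18, 19, … the first with gcd(s, 242) = 1 is s = 19, giving 13718.

13718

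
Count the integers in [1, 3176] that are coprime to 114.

114 = 2·3·19. Inclusion–exclusion on these primes:
3176 − ⌊3176/2⌋ − ⌊3176/3⌋ − ⌊3176/19⌋ + ⌊3176/6⌋ + ⌊3176/38⌋ + ⌊3176/57⌋ − ⌊3176/114⌋ = 1003

1003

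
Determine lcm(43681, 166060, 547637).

lcm(43681, 166060) = 43681·166060/gcd = 7253666860/361 = 20093260
lcm(20093260, 547637) = 20093260·547637/gcd = 11003812626620/361 = 30481475420

30481475420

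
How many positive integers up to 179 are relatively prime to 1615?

128

1615 = 5·17·19. Inclusion–exclusion on these primes:
179 − ⌊179/5⌋ − ⌊179/17⌋ − ⌊179/19⌋ + ⌊179/85⌋ + ⌊179/95⌋ + ⌊179/323⌋ − ⌊179/1615⌋ = 128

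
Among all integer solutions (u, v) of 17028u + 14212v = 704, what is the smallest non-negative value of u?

81

Reduce mod 14212: 17028u ≡ 704 (mod 14212). With g = gcd(17028, 14212) = 44 dividing 704, divide through: 387u ≡ 16 (mod 323).
Since gcd(387, 323) = 1, u ≡ 16·(387)⁻¹ ≡ 81 (mod 323). Smallest non-negative: 81.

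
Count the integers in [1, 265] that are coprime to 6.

89

6 = 2·3. Inclusion–exclusion on these primes:
265 − ⌊265/2⌋ − ⌊265/3⌋ + ⌊265/6⌋ = 89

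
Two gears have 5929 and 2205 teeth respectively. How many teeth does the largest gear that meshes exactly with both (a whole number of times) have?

Euclid: 5929 = 2·2205 + 1519; 2205 = 1·1519 + 686; 1519 = 2·686 + 147; 686 = 4·147 + 98; 147 = 1·98 + 49; 98 = 2·49 + 0. Last nonzero remainder: 49.

49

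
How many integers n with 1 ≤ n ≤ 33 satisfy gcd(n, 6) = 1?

11

Prime factors of 6: 2, 3. Count integers ≤ 33 divisible by none of them.
By inclusion–exclusion: 33 − ⌊33/2⌋ − ⌊33/3⌋ + ⌊33/6⌋ = 11.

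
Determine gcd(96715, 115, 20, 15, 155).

5

gcd(96715, 115): 96715 = 841·115 + 0 → 115
gcd(115, 20): 115 = 5·20 + 15; 20 = 1·15 + 5; 15 = 3·5 + 0 → 5
gcd(5, 15): 15 = 3·5 + 0 → 5
gcd(5, 155): 155 = 31·5 + 0 → 5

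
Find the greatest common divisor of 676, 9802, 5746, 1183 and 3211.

676 = 2² · 13²; 9802 = 2 · 13² · 29; 5746 = 2 · 13² · 17; 1183 = 7 · 13²; 3211 = 13² · 19
gcd takes min exponent of each prime: 13² = 169

169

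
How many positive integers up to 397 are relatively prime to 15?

212

Prime factors of 15: 3, 5. Count integers ≤ 397 divisible by none of them.
By inclusion–exclusion: 397 − ⌊397/3⌋ − ⌊397/5⌋ + ⌊397/15⌋ = 212.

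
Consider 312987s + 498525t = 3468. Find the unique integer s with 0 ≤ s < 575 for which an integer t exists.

Reduce mod 498525: 312987s ≡ 3468 (mod 498525). With g = gcd(312987, 498525) = 867 dividing 3468, divide through: 361s ≡ 4 (mod 575).
Since gcd(361, 575) = 1, s ≡ 4·(361)⁻¹ ≡ 489 (mod 575). Smallest non-negative: 489.

489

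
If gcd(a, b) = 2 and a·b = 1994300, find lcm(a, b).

997150

Since gcd(a,b)·lcm(a,b) = ab, lcm = 1994300/2 = 997150.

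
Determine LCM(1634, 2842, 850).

1634 = 2 · 19 · 43; 2842 = 2 · 7² · 29; 850 = 2 · 5² · 17
lcm takes max exponent of each prime: 2 · 5² · 7² · 17 · 19 · 29 · 43 = 986813450

986813450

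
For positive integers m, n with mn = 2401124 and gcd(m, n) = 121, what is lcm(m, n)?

Since gcd(m,n)·lcm(m,n) = mn, lcm = 2401124/121 = 19844.

19844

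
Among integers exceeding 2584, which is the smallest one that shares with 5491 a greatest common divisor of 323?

2907

5491 = 323·17. Any a with gcd(a, 5491) = 323 is a multiple of 323, say 323s, with s coprime to 17.
Need s > 2584/323, so s ≥ 9. First s ≥ 9 with gcd(s, 17) = 1 is s = 9. Thus a = 323·9 = 2907.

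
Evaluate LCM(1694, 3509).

49126

1694 = 2 · 7 · 11²; 3509 = 11² · 29
max exponents: 2 · 7 · 11² · 29 = 49126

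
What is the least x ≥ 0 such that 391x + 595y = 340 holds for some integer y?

Reduce mod 595: 391x ≡ 340 (mod 595). With g = gcd(391, 595) = 17 dividing 340, divide through: 23x ≡ 20 (mod 35).
Since gcd(23, 35) = 1, x ≡ 20·(23)⁻¹ ≡ 10 (mod 35). Smallest non-negative: 10.

10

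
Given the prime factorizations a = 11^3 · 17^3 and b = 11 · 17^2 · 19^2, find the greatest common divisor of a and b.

3179

min exponent per shared prime: 11 · 17^2 = 3179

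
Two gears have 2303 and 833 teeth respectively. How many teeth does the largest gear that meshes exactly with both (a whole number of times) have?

Euclid: 2303 = 2·833 + 637; 833 = 1·637 + 196; 637 = 3·196 + 49; 196 = 4·49 + 0. Last nonzero remainder: 49.

49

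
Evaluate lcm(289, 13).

3757

289 = 17²; 13 = 13
max exponents: 13 · 17² = 3757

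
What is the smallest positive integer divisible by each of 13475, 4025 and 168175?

13475 = 5² · 7² · 11; 4025 = 5² · 7 · 23; 168175 = 5² · 7 · 31²
lcm takes max exponent of each prime: 5² · 7² · 11 · 23 · 31² = 297837925

297837925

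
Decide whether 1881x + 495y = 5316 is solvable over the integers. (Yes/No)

gcd(1881, 495): 1881 = 3·495 + 396; 495 = 1·396 + 99; 396 = 4·99 + 0 → 99
99 does not divide 5316, so a solution does not exist.

No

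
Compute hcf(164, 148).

164 = 2² · 41
148 = 2² · 37
Common: 2² = 4

4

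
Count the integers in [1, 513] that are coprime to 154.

Prime factors of 154: 2, 7, 11. Count integers ≤ 513 divisible by none of them.
By inclusion–exclusion: 513 − ⌊513/2⌋ − ⌊513/7⌋ − ⌊513/11⌋ + ⌊513/14⌋ + ⌊513/22⌋ + ⌊513/77⌋ − ⌊513/154⌋ = 200.

200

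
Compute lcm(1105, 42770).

gcd first: 42770 = 38·1105 + 780; 1105 = 1·780 + 325; 780 = 2·325 + 130; 325 = 2·130 + 65; 130 = 2·65 + 0 → gcd = 65
lcm = 1105·42770/gcd = 47260850/65 = 727090

727090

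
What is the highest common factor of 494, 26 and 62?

gcd(494, 26): 494 = 19·26 + 0 → 26
gcd(26, 62): 62 = 2·26 + 10; 26 = 2·10 + 6; 10 = 1·6 + 4; 6 = 1·4 + 2; 4 = 2·2 + 0 → 2

2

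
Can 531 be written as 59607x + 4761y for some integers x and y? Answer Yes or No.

By Bézout, 59607x + 4761y = 531 has integer solutions iff gcd(59607, 4761) | 531.
Euclid: 59607 = 12·4761 + 2475; 4761 = 1·2475 + 2286; 2475 = 1·2286 + 189; 2286 = 12·189 + 18; 189 = 10·18 + 9; 18 = 2·9 + 0. gcd = 9; 531 mod 9 = 0. Yes.

Yes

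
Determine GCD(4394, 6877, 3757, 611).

gcd(4394, 6877): 6877 = 1·4394 + 2483; 4394 = 1·2483 + 1911; 2483 = 1·1911 + 572; 1911 = 3·572 + 195; 572 = 2·195 + 182; 195 = 1·182 + 13; 182 = 14·13 + 0 → 13
gcd(13, 3757): 3757 = 289·13 + 0 → 13
gcd(13, 611): 611 = 47·13 + 0 → 13

13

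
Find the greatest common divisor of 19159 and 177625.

Euclid: 177625 = 9·19159 + 5194; 19159 = 3·5194 + 3577; 5194 = 1·3577 + 1617; 3577 = 2·1617 + 343; 1617 = 4·343 + 245; 343 = 1·245 + 98; 245 = 2·98 + 49; 98 = 2·49 + 0. Last nonzero remainder: 49.

49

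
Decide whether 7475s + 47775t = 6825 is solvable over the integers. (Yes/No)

Yes

gcd(7475, 47775): 47775 = 6·7475 + 2925; 7475 = 2·2925 + 1625; 2925 = 1·1625 + 1300; 1625 = 1·1300 + 325; 1300 = 4·325 + 0 → 325
325 divides 6825, so a solution exists.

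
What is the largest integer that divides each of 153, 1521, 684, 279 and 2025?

gcd(153, 1521): 1521 = 9·153 + 144; 153 = 1·144 + 9; 144 = 16·9 + 0 → 9
gcd(9, 684): 684 = 76·9 + 0 → 9
gcd(9, 279): 279 = 31·9 + 0 → 9
gcd(9, 2025): 2025 = 225·9 + 0 → 9

9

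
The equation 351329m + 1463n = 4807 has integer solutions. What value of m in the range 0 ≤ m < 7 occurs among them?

2

gcd(351329, 1463) = 209 (Euclid: 351329 = 240·1463 + 209; 1463 = 7·209 + 0), and 209 | 4807.
Extended Euclid: 351329·(1) + 1463·(-240) = 209. Scale by 23: m₀ = 23.
General solution m = m₀ + 7t; reducing mod 7 gives m = 2 (and n = -477).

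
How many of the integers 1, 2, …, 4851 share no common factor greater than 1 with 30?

1294

30 = 2·3·5. Inclusion–exclusion on these primes:
4851 − ⌊4851/2⌋ − ⌊4851/3⌋ − ⌊4851/5⌋ + ⌊4851/6⌋ + ⌊4851/10⌋ + ⌊4851/15⌋ − ⌊4851/30⌋ = 1294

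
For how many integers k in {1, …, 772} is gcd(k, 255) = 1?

388

255 = 3·5·17. Inclusion–exclusion on these primes:
772 − ⌊772/3⌋ − ⌊772/5⌋ − ⌊772/17⌋ + ⌊772/15⌋ + ⌊772/51⌋ + ⌊772/85⌋ − ⌊772/255⌋ = 388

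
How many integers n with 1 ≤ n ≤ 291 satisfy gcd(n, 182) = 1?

Prime factors of 182: 2, 7, 13. Count integers ≤ 291 divisible by none of them.
By inclusion–exclusion: 291 − ⌊291/2⌋ − ⌊291/7⌋ − ⌊291/13⌋ + ⌊291/14⌋ + ⌊291/26⌋ + ⌊291/91⌋ − ⌊291/182⌋ = 116.

116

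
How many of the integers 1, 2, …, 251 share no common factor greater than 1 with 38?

119

Prime factors of 38: 2, 19. Count integers ≤ 251 divisible by none of them.
By inclusion–exclusion: 251 − ⌊251/2⌋ − ⌊251/19⌋ + ⌊251/38⌋ = 119.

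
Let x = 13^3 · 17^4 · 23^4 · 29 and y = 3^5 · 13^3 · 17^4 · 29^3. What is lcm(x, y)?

304324805973872750859

max exponent per prime: 3^5 · 13^3 · 17^4 · 23^4 · 29^3 = 304324805973872750859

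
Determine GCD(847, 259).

Euclid: 847 = 3·259 + 70; 259 = 3·70 + 49; 70 = 1·49 + 21; 49 = 2·21 + 7; 21 = 3·7 + 0. Last nonzero remainder: 7.

7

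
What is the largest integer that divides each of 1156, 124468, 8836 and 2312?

4

gcd(1156, 124468): 124468 = 107·1156 + 776; 1156 = 1·776 + 380; 776 = 2·380 + 16; 380 = 23·16 + 12; 16 = 1·12 + 4; 12 = 3·4 + 0 → 4
gcd(4, 8836): 8836 = 2209·4 + 0 → 4
gcd(4, 2312): 2312 = 578·4 + 0 → 4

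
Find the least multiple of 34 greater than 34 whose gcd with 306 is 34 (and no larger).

68

gcd(a, 306) = 34 forces 34 | a; write a = 34s. Then gcd(34s, 34·9) = 34·gcd(s, 9), so need gcd(s, 9) = 1.
34s > 34 gives s ≥ 2. The least s ≥ 2 coprime to 9 is 2, so a = 34·2 = 68.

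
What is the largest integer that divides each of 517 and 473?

11

Euclid: 517 = 1·473 + 44; 473 = 10·44 + 33; 44 = 1·33 + 11; 33 = 3·11 + 0. Last nonzero remainder: 11.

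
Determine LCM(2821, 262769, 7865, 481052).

4001724867140

2821 = 7 · 13 · 31; 262769 = 13 · 17 · 29 · 41; 7865 = 5 · 11² · 13; 481052 = 2² · 11 · 13 · 29²
lcm takes max exponent of each prime: 2² · 5 · 7 · 11² · 13 · 17 · 29² · 31 · 41 = 4001724867140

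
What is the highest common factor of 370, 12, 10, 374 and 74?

gcd(370, 12): 370 = 30·12 + 10; 12 = 1·10 + 2; 10 = 5·2 + 0 → 2
gcd(2, 10): 10 = 5·2 + 0 → 2
gcd(2, 374): 374 = 187·2 + 0 → 2
gcd(2, 74): 74 = 37·2 + 0 → 2

2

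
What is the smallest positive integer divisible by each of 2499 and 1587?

1321971

2499 = 3 · 7² · 17; 1587 = 3 · 23²
max exponents: 3 · 7² · 17 · 23² = 1321971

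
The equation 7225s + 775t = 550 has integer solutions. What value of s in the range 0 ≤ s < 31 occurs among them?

27

Reduce mod 775: 7225s ≡ 550 (mod 775). With g = gcd(7225, 775) = 25 dividing 550, divide through: 289s ≡ 22 (mod 31).
Since gcd(289, 31) = 1, s ≡ 22·(289)⁻¹ ≡ 27 (mod 31). Smallest non-negative: 27.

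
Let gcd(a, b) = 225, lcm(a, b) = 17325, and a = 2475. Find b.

1575

a·b = gcd·lcm = 225·17325 = 3898125, so b = 3898125/2475 = 1575.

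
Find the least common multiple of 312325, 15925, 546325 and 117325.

312325 = 5² · 13 · 31²; 15925 = 5² · 7² · 13; 546325 = 5² · 13 · 41²; 117325 = 5² · 13 · 19²
lcm takes max exponent of each prime: 5² · 7² · 13 · 19² · 31² · 41² = 9287049150925

9287049150925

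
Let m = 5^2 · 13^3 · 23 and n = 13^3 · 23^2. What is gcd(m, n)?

50531

min exponent per shared prime: 13^3 · 23 = 50531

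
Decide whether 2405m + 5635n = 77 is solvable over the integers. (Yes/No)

No

gcd(2405, 5635): 5635 = 2·2405 + 825; 2405 = 2·825 + 755; 825 = 1·755 + 70; 755 = 10·70 + 55; 70 = 1·55 + 15; 55 = 3·15 + 10; 15 = 1·10 + 5; 10 = 2·5 + 0 → 5
5 does not divide 77, so a solution does not exist.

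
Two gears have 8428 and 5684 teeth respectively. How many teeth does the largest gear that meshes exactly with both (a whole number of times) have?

196

8428 = 2² · 7² · 43
5684 = 2² · 7² · 29
Common: 2² · 7² = 196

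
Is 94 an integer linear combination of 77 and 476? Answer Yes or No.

No

By Bézout, 77m + 476n = 94 has integer solutions iff gcd(77, 476) | 94.
Euclid: 476 = 6·77 + 14; 77 = 5·14 + 7; 14 = 2·7 + 0. gcd = 7; 94 mod 7 = 3. No.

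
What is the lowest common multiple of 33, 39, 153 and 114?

lcm(33, 39) = 33·39/gcd = 1287/3 = 429
lcm(429, 153) = 429·153/gcd = 65637/3 = 21879
lcm(21879, 114) = 21879·114/gcd = 2494206/3 = 831402

831402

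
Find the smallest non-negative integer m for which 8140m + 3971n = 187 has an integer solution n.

21

Euclid: 8140 = 2·3971 + 198; 3971 = 20·198 + 11; 198 = 18·11 + 0 → gcd = 11; 187 = 11·17.
Back-substitution yields 8140·(-20) + 3971·(41) = 11, so one solution is m = -20·17 = -340, n = 41·17 = 697.
Solutions in m differ by 3971/11 = 361; the one in [0, 361) is -340 mod 361 = 21.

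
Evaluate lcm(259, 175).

6475

259 = 7 · 37; 175 = 5² · 7
max exponents: 5² · 7 · 37 = 6475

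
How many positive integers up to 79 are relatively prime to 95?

95 = 5·19. Inclusion–exclusion on these primes:
79 − ⌊79/5⌋ − ⌊79/19⌋ + ⌊79/95⌋ = 60

60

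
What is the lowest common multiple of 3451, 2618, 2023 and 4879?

3451 = 7 · 17 · 29; 2618 = 2 · 7 · 11 · 17; 2023 = 7 · 17²; 4879 = 7 · 17 · 41
lcm takes max exponent of each prime: 2 · 7 · 11 · 17² · 29 · 41 = 52917634

52917634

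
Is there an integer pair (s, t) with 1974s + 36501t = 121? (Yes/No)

gcd(1974, 36501): 36501 = 18·1974 + 969; 1974 = 2·969 + 36; 969 = 26·36 + 33; 36 = 1·33 + 3; 33 = 11·3 + 0 → 3
3 does not divide 121, so a solution does not exist.

No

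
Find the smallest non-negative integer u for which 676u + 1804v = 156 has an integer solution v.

Euclid: 1804 = 2·676 + 452; 676 = 1·452 + 224; 452 = 2·224 + 4; 224 = 56·4 + 0 → gcd = 4; 156 = 4·39.
Back-substitution yields 676·(-8) + 1804·(3) = 4, so one solution is u = -8·39 = -312, v = 3·39 = 117.
Solutions in u differ by 1804/4 = 451; the one in [0, 451) is -312 mod 451 = 139.

139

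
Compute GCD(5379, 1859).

11

5379 = 3 · 11 · 163
1859 = 11 · 13²
Common: 11 = 11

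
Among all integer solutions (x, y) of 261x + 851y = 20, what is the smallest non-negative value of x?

750

Reduce mod 851: 261x ≡ 20 (mod 851). With g = gcd(261, 851) = 1 dividing 20, divide through: 261x ≡ 20 (mod 851).
Since gcd(261, 851) = 1, x ≡ 20·(261)⁻¹ ≡ 750 (mod 851). Smallest non-negative: 750.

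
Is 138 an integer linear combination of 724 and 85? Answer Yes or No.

Yes

By Bézout, 724p − 85q = 138 has integer solutions iff gcd(724, 85) | 138.
Euclid: 724 = 8·85 + 44; 85 = 1·44 + 41; 44 = 1·41 + 3; 41 = 13·3 + 2; 3 = 1·2 + 1; 2 = 2·1 + 0. gcd = 1; 138 mod 1 = 0. Yes.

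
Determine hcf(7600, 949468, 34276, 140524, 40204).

76

7600 = 2⁴ · 5² · 19; 949468 = 2² · 13 · 19 · 31²; 34276 = 2² · 11 · 19 · 41; 140524 = 2² · 19 · 43²; 40204 = 2² · 19 · 23²
gcd takes min exponent of each prime: 2² · 19 = 76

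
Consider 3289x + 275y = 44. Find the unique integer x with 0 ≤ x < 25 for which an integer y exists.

gcd(3289, 275) = 11 (Euclid: 3289 = 11·275 + 264; 275 = 1·264 + 11; 264 = 24·11 + 0), and 11 | 44.
Extended Euclid: 3289·(-1) + 275·(12) = 11. Scale by 4: x₀ = -4.
General solution x = x₀ + 25t; reducing mod 25 gives x = 21 (and y = -251).

21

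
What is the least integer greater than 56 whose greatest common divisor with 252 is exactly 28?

112

252 = 28·9. Any k with gcd(k, 252) = 28 is a multiple of 28, say 28s, with s coprime to 9.
Need s > 56/28, so s ≥ 3. First s ≥ 3 with gcd(s, 9) = 1 is s = 4. Thus k = 28·4 = 112.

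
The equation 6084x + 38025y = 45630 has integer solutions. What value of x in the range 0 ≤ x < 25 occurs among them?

Euclid: 38025 = 6·6084 + 1521; 6084 = 4·1521 + 0 → gcd = 1521; 45630 = 1521·30.
Back-substitution yields 6084·(-6) + 38025·(1) = 1521, so one solution is x = -6·30 = -180, y = 1·30 = 30.
Solutions in x differ by 38025/1521 = 25; the one in [0, 25) is -180 mod 25 = 20.

20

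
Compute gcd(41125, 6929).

1

41125 = 5³ · 7 · 47
6929 = 13² · 41
Common: 1 = 1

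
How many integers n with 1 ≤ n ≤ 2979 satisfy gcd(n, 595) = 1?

595 = 5·7·17. Inclusion–exclusion on these primes:
2979 − ⌊2979/5⌋ − ⌊2979/7⌋ − ⌊2979/17⌋ + ⌊2979/35⌋ + ⌊2979/85⌋ + ⌊2979/119⌋ − ⌊2979/595⌋ = 1924

1924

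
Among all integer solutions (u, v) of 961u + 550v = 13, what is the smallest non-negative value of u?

83

Euclid: 961 = 1·550 + 411; 550 = 1·411 + 139; 411 = 2·139 + 133; 139 = 1·133 + 6; 133 = 22·6 + 1; 6 = 6·1 + 0 → gcd = 1; 13 = 1·13.
Back-substitution yields 961·(91) + 550·(-159) = 1, so one solution is u = 91·13 = 1183, v = -159·13 = -2067.
Solutions in u differ by 550/1 = 550; the one in [0, 550) is 1183 mod 550 = 83.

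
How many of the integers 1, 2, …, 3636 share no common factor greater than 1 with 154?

154 = 2·7·11. Inclusion–exclusion on these primes:
3636 − ⌊3636/2⌋ − ⌊3636/7⌋ − ⌊3636/11⌋ + ⌊3636/14⌋ + ⌊3636/22⌋ + ⌊3636/77⌋ − ⌊3636/154⌋ = 1417

1417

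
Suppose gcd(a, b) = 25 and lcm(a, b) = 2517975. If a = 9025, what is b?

6975

Using ab = gcd(a,b)·lcm(a,b) = 25·2517975 = 62949375, we get b = 62949375/9025 = 6975.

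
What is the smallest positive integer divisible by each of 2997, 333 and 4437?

lcm(2997, 333) = 2997·333/gcd = 998001/333 = 2997
lcm(2997, 4437) = 2997·4437/gcd = 13297689/9 = 1477521

1477521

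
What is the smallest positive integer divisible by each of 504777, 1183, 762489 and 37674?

843085612278

lcm(504777, 1183) = 504777·1183/gcd = 597151191/91 = 6562101
lcm(6562101, 762489) = 6562101·762489/gcd = 5003529829389/273 = 18327948093
lcm(18327948093, 37674) = 18327948093·37674/gcd = 690487116455682/819 = 843085612278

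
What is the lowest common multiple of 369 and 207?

8487

369 = 3² · 41; 207 = 3² · 23
max exponents: 3² · 23 · 41 = 8487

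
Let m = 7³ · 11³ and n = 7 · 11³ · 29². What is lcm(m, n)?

max exponent per prime: 7³ · 11³ · 29² = 383944253

383944253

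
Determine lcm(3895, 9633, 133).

13823355

3895 = 5 · 19 · 41; 9633 = 3 · 13² · 19; 133 = 7 · 19
lcm takes max exponent of each prime: 3 · 5 · 7 · 13² · 19 · 41 = 13823355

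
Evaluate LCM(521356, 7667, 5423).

521356 = 2² · 11 · 17² · 41; 7667 = 11 · 17 · 41; 5423 = 11 · 17 · 29
lcm takes max exponent of each prime: 2² · 11 · 17² · 29 · 41 = 15119324

15119324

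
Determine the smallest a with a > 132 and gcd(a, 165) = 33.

198

Multiples of 33 above 132: 33·5, 33·6, … . Need the cofactor coprime to 165/33 = 5.
Checking s = 5, 6, … the first with gcd(s, 5) = 1 is s = 6, giving 198.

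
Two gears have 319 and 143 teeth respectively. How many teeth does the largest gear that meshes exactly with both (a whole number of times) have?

319 = 11 · 29
143 = 11 · 13
Common: 11 = 11

11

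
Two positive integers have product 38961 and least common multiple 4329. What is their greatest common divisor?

9

From gcd × lcm = uv: gcd = 38961 / 4329 = 9.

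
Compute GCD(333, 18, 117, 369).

9

gcd(333, 18): 333 = 18·18 + 9; 18 = 2·9 + 0 → 9
gcd(9, 117): 117 = 13·9 + 0 → 9
gcd(9, 369): 369 = 41·9 + 0 → 9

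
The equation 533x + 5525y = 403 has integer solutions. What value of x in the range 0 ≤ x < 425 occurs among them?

291

Reduce mod 5525: 533x ≡ 403 (mod 5525). With g = gcd(533, 5525) = 13 dividing 403, divide through: 41x ≡ 31 (mod 425).
Since gcd(41, 425) = 1, x ≡ 31·(41)⁻¹ ≡ 291 (mod 425). Smallest non-negative: 291.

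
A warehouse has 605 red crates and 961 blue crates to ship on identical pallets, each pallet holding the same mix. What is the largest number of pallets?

1

Euclid: 961 = 1·605 + 356; 605 = 1·356 + 249; 356 = 1·249 + 107; 249 = 2·107 + 35; 107 = 3·35 + 2; 35 = 17·2 + 1; 2 = 2·1 + 0. Last nonzero remainder: 1.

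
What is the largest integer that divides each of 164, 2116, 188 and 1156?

gcd(164, 2116): 2116 = 12·164 + 148; 164 = 1·148 + 16; 148 = 9·16 + 4; 16 = 4·4 + 0 → 4
gcd(4, 188): 188 = 47·4 + 0 → 4
gcd(4, 1156): 1156 = 289·4 + 0 → 4

4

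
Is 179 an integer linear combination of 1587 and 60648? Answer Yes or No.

By Bézout, 1587x + 60648y = 179 has integer solutions iff gcd(1587, 60648) | 179.
Euclid: 60648 = 38·1587 + 342; 1587 = 4·342 + 219; 342 = 1·219 + 123; 219 = 1·123 + 96; 123 = 1·96 + 27; 96 = 3·27 + 15; 27 = 1·15 + 12; 15 = 1·12 + 3; 12 = 4·3 + 0. gcd = 3; 179 mod 3 = 2. No.

No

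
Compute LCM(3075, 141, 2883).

lcm(3075, 141) = 3075·141/gcd = 433575/3 = 144525
lcm(144525, 2883) = 144525·2883/gcd = 416665575/3 = 138888525

138888525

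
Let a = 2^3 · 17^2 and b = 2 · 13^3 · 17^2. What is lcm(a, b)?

max exponent per prime: 2^3 · 13^3 · 17^2 = 5079464

5079464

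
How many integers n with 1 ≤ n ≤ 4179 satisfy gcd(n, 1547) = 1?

Prime factors of 1547: 7, 13, 17. Count integers ≤ 4179 divisible by none of them.
By inclusion–exclusion: 4179 − ⌊4179/7⌋ − ⌊4179/13⌋ − ⌊4179/17⌋ + ⌊4179/91⌋ + ⌊4179/119⌋ + ⌊4179/221⌋ − ⌊4179/1547⌋ = 3112.

3112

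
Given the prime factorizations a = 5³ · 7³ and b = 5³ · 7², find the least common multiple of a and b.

max exponent per prime: 5³ · 7³ = 42875

42875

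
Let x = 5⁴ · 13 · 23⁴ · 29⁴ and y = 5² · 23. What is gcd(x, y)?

min exponent per shared prime: 5² · 23 = 575

575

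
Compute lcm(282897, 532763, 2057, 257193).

lcm(282897, 532763) = 282897·532763/gcd = 150717054411/17 = 8865709083
lcm(8865709083, 2057) = 8865709083·2057/gcd = 18236763583731/2057 = 8865709083
lcm(8865709083, 257193) = 8865709083·257193/gcd = 2280198316184019/153 = 14903256968523

14903256968523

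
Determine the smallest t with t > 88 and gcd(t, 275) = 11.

99

gcd(t, 275) = 11 forces 11 | t; write t = 11s. Then gcd(11s, 11·25) = 11·gcd(s, 25), so need gcd(s, 25) = 1.
11s > 88 gives s ≥ 9. The least s ≥ 9 coprime to 25 is 9, so t = 11·9 = 99.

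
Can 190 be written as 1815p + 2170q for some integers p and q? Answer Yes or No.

Yes

By Bézout, 1815p + 2170q = 190 has integer solutions iff gcd(1815, 2170) | 190.
Euclid: 2170 = 1·1815 + 355; 1815 = 5·355 + 40; 355 = 8·40 + 35; 40 = 1·35 + 5; 35 = 7·5 + 0. gcd = 5; 190 mod 5 = 0. Yes.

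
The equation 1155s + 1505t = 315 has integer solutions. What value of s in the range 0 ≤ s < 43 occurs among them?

Euclid: 1505 = 1·1155 + 350; 1155 = 3·350 + 105; 350 = 3·105 + 35; 105 = 3·35 + 0 → gcd = 35; 315 = 35·9.
Back-substitution yields 1155·(-13) + 1505·(10) = 35, so one solution is s = -13·9 = -117, t = 10·9 = 90.
Solutions in s differ by 1505/35 = 43; the one in [0, 43) is -117 mod 43 = 12.

12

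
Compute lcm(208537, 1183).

gcd first: 208537 = 176·1183 + 329; 1183 = 3·329 + 196; 329 = 1·196 + 133; 196 = 1·133 + 63; 133 = 2·63 + 7; 63 = 9·7 + 0 → gcd = 7
lcm = 208537·1183/gcd = 246699271/7 = 35242753

35242753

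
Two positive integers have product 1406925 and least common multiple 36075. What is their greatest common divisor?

gcd·lcm = product, so gcd = 1406925/36075 = 39.

39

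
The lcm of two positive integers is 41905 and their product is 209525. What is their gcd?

From gcd × lcm = ab: gcd = 209525 / 41905 = 5.

5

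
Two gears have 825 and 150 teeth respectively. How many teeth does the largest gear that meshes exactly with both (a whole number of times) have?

825 = 3 · 5² · 11
150 = 2 · 3 · 5²
Common: 3 · 5² = 75

75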